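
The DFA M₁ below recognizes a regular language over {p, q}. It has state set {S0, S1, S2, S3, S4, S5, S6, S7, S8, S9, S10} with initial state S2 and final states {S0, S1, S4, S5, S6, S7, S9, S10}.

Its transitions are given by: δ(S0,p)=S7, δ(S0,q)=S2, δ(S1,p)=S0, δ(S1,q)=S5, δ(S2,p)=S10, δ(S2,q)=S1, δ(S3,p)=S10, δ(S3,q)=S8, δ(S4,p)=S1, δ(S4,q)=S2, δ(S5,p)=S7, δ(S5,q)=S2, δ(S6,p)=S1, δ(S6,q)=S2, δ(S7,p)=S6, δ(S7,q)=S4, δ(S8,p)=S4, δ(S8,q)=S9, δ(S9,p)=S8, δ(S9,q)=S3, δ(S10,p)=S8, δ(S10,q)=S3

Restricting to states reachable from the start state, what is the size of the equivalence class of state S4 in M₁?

Every state is reachable, so we keep all 11.
Initial partition by acceptance: {S0,S1,S4,S5,S6,S7,S9,S10} | {S2,S3,S8}.
Split {S0,S1,S4,S5,S6,S7,S9,S10} by δ(·,p) → {S0,S1,S4,S5,S6,S7} and {S9,S10}.
Split {S0,S1,S4,S5,S6,S7} by δ(·,q) → {S0,S4,S5,S6} and {S1,S7}.
Refine {S2,S3,S8} on symbol p: members go to different blocks, giving {S2,S3} and {S8}.
Refine {S2,S3} on symbol q: members go to different blocks, giving {S2} and {S3}.
Stable partition: {S0,S4,S5,S6} | {S2} | {S9,S10} | {S1,S7} | {S8} | {S3} — 6 equivalence classes.
The equivalence class containing S4 is {S0,S4,S5,S6}, of size 4.

4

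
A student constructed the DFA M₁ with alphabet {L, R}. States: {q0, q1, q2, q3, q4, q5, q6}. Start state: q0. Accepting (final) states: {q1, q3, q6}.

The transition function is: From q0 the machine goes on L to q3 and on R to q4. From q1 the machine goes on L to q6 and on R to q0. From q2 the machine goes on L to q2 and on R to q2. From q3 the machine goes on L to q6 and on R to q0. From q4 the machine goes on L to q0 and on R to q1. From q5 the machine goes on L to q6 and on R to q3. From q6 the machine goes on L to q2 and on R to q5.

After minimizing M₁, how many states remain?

6

All states are reachable from the start state.
Initial partition by acceptance: {q1,q3,q6} | {q0,q2,q4,q5}.
Refine {q1,q3,q6} on symbol L: members go to different blocks, giving {q1,q3} and {q6}.
Split {q0,q2,q4,q5} by δ(·,L) → {q2,q4} and {q0} and {q5}.
Split {q2,q4} by δ(·,L) → {q2} and {q4}.
The partition is now stable with 6 blocks: {q1,q3} | {q2} | {q6} | {q0} | {q5} | {q4}.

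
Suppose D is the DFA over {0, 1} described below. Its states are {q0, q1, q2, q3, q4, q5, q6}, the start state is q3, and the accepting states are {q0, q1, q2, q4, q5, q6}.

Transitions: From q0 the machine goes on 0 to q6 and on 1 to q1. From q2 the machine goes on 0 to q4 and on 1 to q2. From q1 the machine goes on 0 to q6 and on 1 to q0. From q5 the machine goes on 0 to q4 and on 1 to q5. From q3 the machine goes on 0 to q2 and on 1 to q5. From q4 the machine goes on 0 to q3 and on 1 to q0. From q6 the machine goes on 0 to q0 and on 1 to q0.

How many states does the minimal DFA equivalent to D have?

4

Start with accepting vs non-accepting: {q0,q1,q2,q4,q5,q6} | {q3}.
Refine {q0,q1,q2,q4,q5,q6} on symbol 0: members go to different blocks, giving {q0,q1,q2,q5,q6} and {q4}.
Split {q0,q1,q2,q5,q6} by δ(·,0) → {q0,q1,q6} and {q2,q5}.
No further refinement is possible. Final partition (4 blocks): {q0,q1,q6} | {q3} | {q4} | {q2,q5}.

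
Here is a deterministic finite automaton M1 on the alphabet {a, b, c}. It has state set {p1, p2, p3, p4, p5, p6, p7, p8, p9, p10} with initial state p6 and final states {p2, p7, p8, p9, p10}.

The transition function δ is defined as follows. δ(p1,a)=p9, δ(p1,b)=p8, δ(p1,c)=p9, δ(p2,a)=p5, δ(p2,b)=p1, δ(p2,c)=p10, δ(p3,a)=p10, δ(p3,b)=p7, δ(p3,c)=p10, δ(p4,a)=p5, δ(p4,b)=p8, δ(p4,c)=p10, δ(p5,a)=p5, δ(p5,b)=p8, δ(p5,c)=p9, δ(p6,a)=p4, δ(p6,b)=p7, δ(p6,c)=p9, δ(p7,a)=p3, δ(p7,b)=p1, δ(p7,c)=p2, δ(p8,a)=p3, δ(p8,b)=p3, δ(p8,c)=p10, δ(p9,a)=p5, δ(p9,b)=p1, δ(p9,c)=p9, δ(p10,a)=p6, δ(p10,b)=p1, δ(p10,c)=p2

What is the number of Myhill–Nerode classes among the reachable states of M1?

Start with accepting vs non-accepting: {p2,p7,p8,p9,p10} | {p1,p3,p4,p5,p6}.
Split {p1,p3,p4,p5,p6} by δ(·,a) → {p4,p5,p6} and {p1,p3}.
Refine {p2,p7,p8,p9,p10} on symbol a: members go to different blocks, giving {p2,p9,p10} and {p7,p8}.
Stable partition: {p2,p9,p10} | {p4,p5,p6} | {p1,p3} | {p7,p8} — 4 equivalence classes.

4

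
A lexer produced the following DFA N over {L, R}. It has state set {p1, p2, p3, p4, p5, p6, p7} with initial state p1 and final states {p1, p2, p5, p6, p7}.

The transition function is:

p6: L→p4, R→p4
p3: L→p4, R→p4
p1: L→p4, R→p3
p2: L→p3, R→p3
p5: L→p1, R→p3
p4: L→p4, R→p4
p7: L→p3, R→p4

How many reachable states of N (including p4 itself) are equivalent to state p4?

2

Reachable states from the start: {p1,p3,p4}. Unreachable: {p2,p5,p6,p7} — drop them.
Start with accepting vs non-accepting: {p1} | {p3,p4}.
Stable partition: {p1} | {p3,p4} — 2 equivalence classes.
State p4 belongs to the block {p3,p4}, which has 2 states.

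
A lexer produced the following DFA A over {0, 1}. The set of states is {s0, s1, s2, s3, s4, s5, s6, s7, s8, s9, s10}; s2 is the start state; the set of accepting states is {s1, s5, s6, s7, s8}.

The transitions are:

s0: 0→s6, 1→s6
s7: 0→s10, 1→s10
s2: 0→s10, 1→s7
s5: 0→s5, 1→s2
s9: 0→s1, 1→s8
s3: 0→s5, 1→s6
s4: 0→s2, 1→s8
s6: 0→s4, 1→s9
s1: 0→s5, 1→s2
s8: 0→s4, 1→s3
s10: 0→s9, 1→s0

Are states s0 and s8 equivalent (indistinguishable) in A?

All states are reachable from the start state.
P0 = {s1,s5,s6,s7,s8} | {s0,s2,s3,s4,s9,s10}.
Refine {s1,s5,s6,s7,s8} on symbol 0: members go to different blocks, giving {s6,s7,s8} and {s1,s5}.
Refine {s0,s2,s3,s4,s9,s10} on symbol 0: members go to different blocks, giving {s2,s4,s10} and {s3,s9} and {s0}.
Refine {s6,s7,s8} on symbol 1: members go to different blocks, giving {s6,s8} and {s7}.
Refine {s2,s4,s10} on symbol 0: members go to different blocks, giving {s2,s4} and {s10}.
On input 0, block {s2,s4} splits into {s2} and {s4}.
No further refinement is possible. Final partition (8 blocks): {s6,s8} | {s2} | {s1,s5} | {s3,s9} | {s0} | {s7} | {s10} | {s4}.
s0 and s8 end up in different blocks, so they are distinguishable. For instance, the string 'ε' is accepted from only s8.

No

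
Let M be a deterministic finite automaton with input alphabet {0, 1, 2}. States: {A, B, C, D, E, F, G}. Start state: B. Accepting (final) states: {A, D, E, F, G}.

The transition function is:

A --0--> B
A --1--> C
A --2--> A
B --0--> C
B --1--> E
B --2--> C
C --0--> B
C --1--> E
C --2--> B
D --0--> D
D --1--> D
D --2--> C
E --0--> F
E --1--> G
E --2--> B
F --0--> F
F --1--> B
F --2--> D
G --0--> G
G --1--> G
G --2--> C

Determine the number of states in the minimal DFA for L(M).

States {A} cannot be reached from the start state, so discard them.
P0 = {D,E,F,G} | {B,C}.
Refine {D,E,F,G} on symbol 1: members go to different blocks, giving {D,E,G} and {F}.
Split {D,E,G} by δ(·,0) → {D,G} and {E}.
The partition is now stable with 4 blocks: {D,G} | {B,C} | {F} | {E}.

4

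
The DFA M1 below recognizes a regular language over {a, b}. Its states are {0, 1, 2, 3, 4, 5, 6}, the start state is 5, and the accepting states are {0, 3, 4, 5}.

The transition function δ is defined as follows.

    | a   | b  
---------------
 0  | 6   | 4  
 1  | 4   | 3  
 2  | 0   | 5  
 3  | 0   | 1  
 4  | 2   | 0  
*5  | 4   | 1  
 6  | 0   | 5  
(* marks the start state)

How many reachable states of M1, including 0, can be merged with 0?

2

Initial partition by acceptance: {0,3,4,5} | {1,2,6}.
Split {0,3,4,5} by δ(·,a) → {0,4} and {3,5}.
The partition is now stable with 3 blocks: {0,4} | {1,2,6} | {3,5}.
The equivalence class containing 0 is {0,4}, of size 2.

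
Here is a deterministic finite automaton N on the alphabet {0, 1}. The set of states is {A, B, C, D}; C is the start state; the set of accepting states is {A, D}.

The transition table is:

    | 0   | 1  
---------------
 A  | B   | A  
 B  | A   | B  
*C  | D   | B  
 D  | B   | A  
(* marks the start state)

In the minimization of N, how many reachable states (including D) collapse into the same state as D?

2

All states are reachable from the start state.
Initial partition by acceptance: {A,D} | {B,C}.
The partition is now stable with 2 blocks: {A,D} | {B,C}.
The equivalence class containing D is {A,D}, of size 2.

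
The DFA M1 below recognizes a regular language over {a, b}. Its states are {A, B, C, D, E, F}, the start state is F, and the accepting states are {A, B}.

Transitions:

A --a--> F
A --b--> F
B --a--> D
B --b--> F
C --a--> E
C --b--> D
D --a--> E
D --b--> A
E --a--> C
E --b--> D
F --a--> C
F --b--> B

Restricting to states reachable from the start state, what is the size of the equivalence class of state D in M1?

P0 = {A,B} | {C,D,E,F}.
On input b, block {C,D,E,F} splits into {C,E} and {D,F}.
Stable partition: {A,B} | {C,E} | {D,F} — 3 equivalence classes.
The equivalence class containing D is {D,F}, of size 2.

2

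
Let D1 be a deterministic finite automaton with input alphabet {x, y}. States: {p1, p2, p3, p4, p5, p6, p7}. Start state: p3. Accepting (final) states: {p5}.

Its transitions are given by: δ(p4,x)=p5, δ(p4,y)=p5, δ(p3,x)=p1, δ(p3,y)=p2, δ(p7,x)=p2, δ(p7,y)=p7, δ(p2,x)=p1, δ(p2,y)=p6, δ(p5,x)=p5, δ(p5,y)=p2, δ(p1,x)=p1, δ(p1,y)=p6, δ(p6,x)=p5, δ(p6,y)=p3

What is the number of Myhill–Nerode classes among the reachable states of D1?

States {p4,p7} cannot be reached from the start state, so discard them.
Initial partition by acceptance: {p5} | {p1,p2,p3,p6}.
Split {p1,p2,p3,p6} by δ(·,x) → {p1,p2,p3} and {p6}.
Refine {p1,p2,p3} on symbol y: members go to different blocks, giving {p1,p2} and {p3}.
Stable partition: {p5} | {p1,p2} | {p6} | {p3} — 4 equivalence classes.

4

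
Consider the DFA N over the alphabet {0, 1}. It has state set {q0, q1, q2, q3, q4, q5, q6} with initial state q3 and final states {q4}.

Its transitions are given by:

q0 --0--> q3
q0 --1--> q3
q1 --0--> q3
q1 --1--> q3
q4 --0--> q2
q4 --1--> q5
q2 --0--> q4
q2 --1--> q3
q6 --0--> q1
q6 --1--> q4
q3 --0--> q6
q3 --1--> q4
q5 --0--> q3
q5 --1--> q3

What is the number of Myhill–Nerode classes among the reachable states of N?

States {q0} cannot be reached from the start state, so discard them.
Initial partition by acceptance: {q4} | {q1,q2,q3,q5,q6}.
Split {q1,q2,q3,q5,q6} by δ(·,0) → {q1,q3,q5,q6} and {q2}.
On input 1, block {q1,q3,q5,q6} splits into {q1,q5} and {q3,q6}.
Split {q3,q6} by δ(·,0) → {q3} and {q6}.
Stable partition: {q4} | {q1,q5} | {q2} | {q3} | {q6} — 5 equivalence classes.

5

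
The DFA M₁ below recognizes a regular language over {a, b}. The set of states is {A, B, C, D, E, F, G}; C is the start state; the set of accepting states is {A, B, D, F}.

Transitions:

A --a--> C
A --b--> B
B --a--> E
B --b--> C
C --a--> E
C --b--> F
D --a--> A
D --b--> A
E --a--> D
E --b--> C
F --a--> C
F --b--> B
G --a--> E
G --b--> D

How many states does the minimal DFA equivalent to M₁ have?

5

Reachable states from the start: {A,B,C,D,E,F}. Unreachable: {G} — drop them.
Start with accepting vs non-accepting: {A,B,D,F} | {C,E}.
On input a, block {A,B,D,F} splits into {A,B,F} and {D}.
Split {A,B,F} by δ(·,b) → {A,F} and {B}.
On input a, block {C,E} splits into {C} and {E}.
No further refinement is possible. Final partition (5 blocks): {A,F} | {C} | {D} | {B} | {E}.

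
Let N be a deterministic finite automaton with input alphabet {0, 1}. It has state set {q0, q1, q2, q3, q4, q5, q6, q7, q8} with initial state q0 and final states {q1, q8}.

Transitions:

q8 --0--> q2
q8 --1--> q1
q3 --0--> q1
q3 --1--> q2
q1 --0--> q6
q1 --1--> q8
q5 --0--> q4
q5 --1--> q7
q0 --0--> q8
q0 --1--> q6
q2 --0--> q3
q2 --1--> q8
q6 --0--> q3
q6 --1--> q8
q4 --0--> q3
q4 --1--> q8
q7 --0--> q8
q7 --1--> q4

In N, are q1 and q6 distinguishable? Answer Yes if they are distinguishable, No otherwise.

States {q4,q5,q7} cannot be reached from the start state, so discard them.
P0 = {q1,q8} | {q0,q2,q3,q6}.
Refine {q0,q2,q3,q6} on symbol 0: members go to different blocks, giving {q0,q3} and {q2,q6}.
Stable partition: {q1,q8} | {q0,q3} | {q2,q6} — 3 equivalence classes.
q1 and q6 end up in different blocks, so they are distinguishable. For instance, the string 'ε' is accepted from only q1.

Yes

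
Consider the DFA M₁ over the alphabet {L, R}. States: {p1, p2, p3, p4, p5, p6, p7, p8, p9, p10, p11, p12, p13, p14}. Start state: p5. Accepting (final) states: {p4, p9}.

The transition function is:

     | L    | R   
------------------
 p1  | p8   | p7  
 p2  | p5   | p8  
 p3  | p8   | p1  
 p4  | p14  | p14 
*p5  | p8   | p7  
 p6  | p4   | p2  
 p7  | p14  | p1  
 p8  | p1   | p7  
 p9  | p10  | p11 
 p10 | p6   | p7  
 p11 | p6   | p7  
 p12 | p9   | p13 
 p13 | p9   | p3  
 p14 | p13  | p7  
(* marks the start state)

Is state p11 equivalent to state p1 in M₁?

No

States {p12} cannot be reached from the start state, so discard them.
Initial partition by acceptance: {p4,p9} | {p1,p2,p3,p5,p6,p7,p8,p10,p11,p13,p14}.
Split {p1,p2,p3,p5,p6,p7,p8,p10,p11,p13,p14} by δ(·,L) → {p1,p2,p3,p5,p7,p8,p10,p11,p14} and {p6,p13}.
Refine {p1,p2,p3,p5,p7,p8,p10,p11,p14} on symbol L: members go to different blocks, giving {p1,p2,p3,p5,p7,p8} and {p10,p11,p14}.
Split {p1,p2,p3,p5,p7,p8} by δ(·,L) → {p1,p2,p3,p5,p8} and {p7}.
Refine {p1,p2,p3,p5,p8} on symbol R: members go to different blocks, giving {p1,p5,p8} and {p2,p3}.
No further refinement is possible. Final partition (6 blocks): {p4,p9} | {p1,p5,p8} | {p6,p13} | {p10,p11,p14} | {p7} | {p2,p3}.
p11 and p1 end up in different blocks, so they are distinguishable. For instance, the string 'LL' is accepted from only p11.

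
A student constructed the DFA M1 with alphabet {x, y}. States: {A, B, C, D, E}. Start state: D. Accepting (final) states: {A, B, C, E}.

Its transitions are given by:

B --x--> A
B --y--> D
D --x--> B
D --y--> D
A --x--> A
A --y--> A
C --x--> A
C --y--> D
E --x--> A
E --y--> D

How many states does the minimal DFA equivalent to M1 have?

3

First remove the unreachable states {C,E}; 3 states remain.
P0 = {A,B} | {D}.
Split {A,B} by δ(·,y) → {A} and {B}.
The partition is now stable with 3 blocks: {A} | {D} | {B}.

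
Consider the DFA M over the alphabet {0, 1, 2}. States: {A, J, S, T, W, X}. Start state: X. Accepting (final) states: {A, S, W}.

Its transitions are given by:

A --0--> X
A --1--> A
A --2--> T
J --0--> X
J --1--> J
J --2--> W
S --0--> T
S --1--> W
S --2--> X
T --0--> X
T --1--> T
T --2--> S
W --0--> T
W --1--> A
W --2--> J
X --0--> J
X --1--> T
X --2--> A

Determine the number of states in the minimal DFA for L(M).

2

All states are reachable from the start state.
P0 = {A,S,W} | {J,T,X}.
Stable partition: {A,S,W} | {J,T,X} — 2 equivalence classes.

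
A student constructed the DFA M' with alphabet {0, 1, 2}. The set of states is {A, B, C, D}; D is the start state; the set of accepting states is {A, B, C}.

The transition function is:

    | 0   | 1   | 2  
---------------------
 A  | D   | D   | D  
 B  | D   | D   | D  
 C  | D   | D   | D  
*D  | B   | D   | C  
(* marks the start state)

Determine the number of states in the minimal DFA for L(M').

2

First remove the unreachable states {A}; 3 states remain.
P0 = {B,C} | {D}.
Stable partition: {B,C} | {D} — 2 equivalence classes.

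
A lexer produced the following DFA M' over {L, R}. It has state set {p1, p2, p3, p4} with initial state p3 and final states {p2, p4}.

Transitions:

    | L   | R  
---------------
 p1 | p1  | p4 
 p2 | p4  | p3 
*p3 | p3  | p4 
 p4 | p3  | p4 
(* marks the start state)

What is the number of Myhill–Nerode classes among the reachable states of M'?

States {p1,p2} cannot be reached from the start state, so discard them.
Start with accepting vs non-accepting: {p4} | {p3}.
The partition is now stable with 2 blocks: {p4} | {p3}.

2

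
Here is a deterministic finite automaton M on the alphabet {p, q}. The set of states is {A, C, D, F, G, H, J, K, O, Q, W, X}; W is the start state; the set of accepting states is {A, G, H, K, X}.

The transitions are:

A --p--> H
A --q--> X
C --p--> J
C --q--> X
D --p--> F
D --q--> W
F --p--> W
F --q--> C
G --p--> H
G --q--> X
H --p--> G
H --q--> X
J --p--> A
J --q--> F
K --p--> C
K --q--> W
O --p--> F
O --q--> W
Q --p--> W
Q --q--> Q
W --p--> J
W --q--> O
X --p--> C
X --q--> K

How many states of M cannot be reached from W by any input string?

No path from W leads to D, Q; the other 10 states are all reachable.

2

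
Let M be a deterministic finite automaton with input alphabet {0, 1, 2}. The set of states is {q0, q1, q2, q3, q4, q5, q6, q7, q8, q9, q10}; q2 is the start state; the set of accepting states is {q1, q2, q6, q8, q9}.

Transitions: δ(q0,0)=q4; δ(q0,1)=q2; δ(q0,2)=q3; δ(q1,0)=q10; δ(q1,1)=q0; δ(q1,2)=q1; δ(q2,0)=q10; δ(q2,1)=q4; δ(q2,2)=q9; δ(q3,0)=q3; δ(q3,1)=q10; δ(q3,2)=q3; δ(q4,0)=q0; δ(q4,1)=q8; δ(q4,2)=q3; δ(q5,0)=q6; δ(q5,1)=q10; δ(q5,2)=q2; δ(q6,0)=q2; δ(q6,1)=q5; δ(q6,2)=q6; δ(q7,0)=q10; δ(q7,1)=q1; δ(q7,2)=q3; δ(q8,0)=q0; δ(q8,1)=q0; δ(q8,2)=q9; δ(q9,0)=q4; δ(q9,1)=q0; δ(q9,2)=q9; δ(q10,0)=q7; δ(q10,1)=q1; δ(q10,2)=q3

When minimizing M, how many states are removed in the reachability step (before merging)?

Starting at q2 and following transitions, the reachable set is {q0, q1, q2, q3, q4, q7, q8, q9, q10}. That leaves q5, q6 unreachable — 2 in total.

2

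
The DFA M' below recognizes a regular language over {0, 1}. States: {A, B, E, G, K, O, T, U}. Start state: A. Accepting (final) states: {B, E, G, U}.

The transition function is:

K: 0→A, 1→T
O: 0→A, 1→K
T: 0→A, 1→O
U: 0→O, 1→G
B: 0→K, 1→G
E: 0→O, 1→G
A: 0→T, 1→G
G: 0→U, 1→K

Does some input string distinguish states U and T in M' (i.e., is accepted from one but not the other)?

States {B,E} cannot be reached from the start state, so discard them.
Initial partition by acceptance: {G,U} | {A,K,O,T}.
Split {G,U} by δ(·,0) → {U} and {G}.
Refine {A,K,O,T} on symbol 1: members go to different blocks, giving {K,O,T} and {A}.
The partition is now stable with 4 blocks: {U} | {K,O,T} | {G} | {A}.
U and T end up in different blocks, so they are distinguishable. For instance, the string 'ε' is accepted from only U.

Yes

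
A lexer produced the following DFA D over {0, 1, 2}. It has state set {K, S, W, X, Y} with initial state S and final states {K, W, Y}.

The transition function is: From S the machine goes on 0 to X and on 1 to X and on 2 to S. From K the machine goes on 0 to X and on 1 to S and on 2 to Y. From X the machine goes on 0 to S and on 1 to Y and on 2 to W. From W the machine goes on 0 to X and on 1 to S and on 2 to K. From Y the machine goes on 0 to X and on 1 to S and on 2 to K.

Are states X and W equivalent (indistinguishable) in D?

No

Every state is reachable, so we keep all 5.
P0 = {K,W,Y} | {S,X}.
Refine {S,X} on symbol 1: members go to different blocks, giving {X} and {S}.
The partition is now stable with 3 blocks: {K,W,Y} | {X} | {S}.
X and W end up in different blocks, so they are distinguishable. For instance, the string 'ε' is accepted from only W.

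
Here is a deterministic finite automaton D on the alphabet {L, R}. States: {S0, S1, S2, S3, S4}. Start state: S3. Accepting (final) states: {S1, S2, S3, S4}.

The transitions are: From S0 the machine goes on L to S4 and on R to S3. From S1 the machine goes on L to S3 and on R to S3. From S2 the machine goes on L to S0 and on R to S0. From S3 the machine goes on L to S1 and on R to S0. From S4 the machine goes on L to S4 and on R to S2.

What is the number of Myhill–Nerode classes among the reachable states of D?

Start with accepting vs non-accepting: {S1,S2,S3,S4} | {S0}.
Split {S1,S2,S3,S4} by δ(·,L) → {S1,S3,S4} and {S2}.
On input R, block {S1,S3,S4} splits into {S1} and {S3} and {S4}.
Stable partition: {S1} | {S0} | {S2} | {S3} | {S4} — 5 equivalence classes.

5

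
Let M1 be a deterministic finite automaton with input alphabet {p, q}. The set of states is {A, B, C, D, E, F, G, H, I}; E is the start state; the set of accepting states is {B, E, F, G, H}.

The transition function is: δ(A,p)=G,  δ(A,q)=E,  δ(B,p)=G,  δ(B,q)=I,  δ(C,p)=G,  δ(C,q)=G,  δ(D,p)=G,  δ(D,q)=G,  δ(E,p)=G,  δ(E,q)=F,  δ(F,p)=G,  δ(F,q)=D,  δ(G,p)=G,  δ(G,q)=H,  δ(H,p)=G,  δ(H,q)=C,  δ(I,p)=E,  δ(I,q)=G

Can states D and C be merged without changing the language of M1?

States {A,B,I} cannot be reached from the start state, so discard them.
Initial partition by acceptance: {E,F,G,H} | {C,D}.
Split {E,F,G,H} by δ(·,q) → {E,G} and {F,H}.
No further refinement is possible. Final partition (3 blocks): {E,G} | {C,D} | {F,H}.
D and C lie in the same block of the stable partition, so they are equivalent — no string distinguishes them.

Yes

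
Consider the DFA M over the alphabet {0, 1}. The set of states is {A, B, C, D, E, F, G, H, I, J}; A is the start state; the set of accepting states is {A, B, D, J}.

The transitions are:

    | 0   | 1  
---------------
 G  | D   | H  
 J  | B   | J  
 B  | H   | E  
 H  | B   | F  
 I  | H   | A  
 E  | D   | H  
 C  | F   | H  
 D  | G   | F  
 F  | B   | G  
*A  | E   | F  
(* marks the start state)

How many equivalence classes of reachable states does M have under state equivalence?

2

First remove the unreachable states {C,I,J}; 7 states remain.
P0 = {A,B,D} | {E,F,G,H}.
The partition is now stable with 2 blocks: {A,B,D} | {E,F,G,H}.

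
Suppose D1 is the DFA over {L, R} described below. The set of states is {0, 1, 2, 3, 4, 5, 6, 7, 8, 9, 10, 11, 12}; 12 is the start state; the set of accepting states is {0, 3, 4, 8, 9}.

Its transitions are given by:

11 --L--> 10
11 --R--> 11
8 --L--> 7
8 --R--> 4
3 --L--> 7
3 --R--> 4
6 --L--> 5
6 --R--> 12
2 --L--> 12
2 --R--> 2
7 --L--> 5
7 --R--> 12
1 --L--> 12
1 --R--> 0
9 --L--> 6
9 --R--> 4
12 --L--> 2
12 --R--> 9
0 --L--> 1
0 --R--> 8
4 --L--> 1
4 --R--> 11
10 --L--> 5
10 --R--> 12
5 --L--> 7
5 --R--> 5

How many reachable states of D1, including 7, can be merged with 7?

States {3} cannot be reached from the start state, so discard them.
Initial partition by acceptance: {0,4,8,9} | {1,2,5,6,7,10,11,12}.
Split {0,4,8,9} by δ(·,R) → {0,8,9} and {4}.
Refine {0,8,9} on symbol R: members go to different blocks, giving {8,9} and {0}.
Refine {1,2,5,6,7,10,11,12} on symbol R: members go to different blocks, giving {2,5,6,7,10,11} and {1} and {12}.
On input L, block {2,5,6,7,10,11} splits into {5,6,7,10,11} and {2}.
Refine {5,6,7,10,11} on symbol R: members go to different blocks, giving {6,7,10} and {5,11}.
No further refinement is possible. Final partition (8 blocks): {8,9} | {6,7,10} | {4} | {0} | {1} | {12} | {2} | {5,11}.
State 7 belongs to the block {6,7,10}, which has 3 states.

3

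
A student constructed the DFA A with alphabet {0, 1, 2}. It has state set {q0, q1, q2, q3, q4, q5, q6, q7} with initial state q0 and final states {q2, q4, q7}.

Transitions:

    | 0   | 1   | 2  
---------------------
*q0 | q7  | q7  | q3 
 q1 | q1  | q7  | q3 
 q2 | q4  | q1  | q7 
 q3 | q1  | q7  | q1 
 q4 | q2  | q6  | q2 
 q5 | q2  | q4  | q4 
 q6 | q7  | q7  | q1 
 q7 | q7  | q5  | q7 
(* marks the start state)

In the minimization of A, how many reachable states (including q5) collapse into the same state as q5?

1

Initial partition by acceptance: {q2,q4,q7} | {q0,q1,q3,q5,q6}.
Split {q0,q1,q3,q5,q6} by δ(·,0) → {q0,q5,q6} and {q1,q3}.
On input 1, block {q2,q4,q7} splits into {q4,q7} and {q2}.
On input 0, block {q4,q7} splits into {q4} and {q7}.
Refine {q0,q5,q6} on symbol 0: members go to different blocks, giving {q0,q6} and {q5}.
The partition is now stable with 6 blocks: {q4} | {q0,q6} | {q1,q3} | {q2} | {q7} | {q5}.
State q5 belongs to the block {q5}, which has 1 states.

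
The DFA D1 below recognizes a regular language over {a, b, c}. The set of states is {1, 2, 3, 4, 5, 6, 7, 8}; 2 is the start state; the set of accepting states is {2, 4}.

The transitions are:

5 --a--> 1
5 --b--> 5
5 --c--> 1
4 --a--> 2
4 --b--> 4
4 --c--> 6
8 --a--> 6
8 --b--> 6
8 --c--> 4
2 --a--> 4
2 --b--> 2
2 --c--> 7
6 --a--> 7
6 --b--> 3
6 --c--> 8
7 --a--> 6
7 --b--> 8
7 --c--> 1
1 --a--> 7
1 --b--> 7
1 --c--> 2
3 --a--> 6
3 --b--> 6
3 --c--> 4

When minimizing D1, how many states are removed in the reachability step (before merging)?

1

Starting at 2 and following transitions, the reachable set is {1, 2, 3, 4, 6, 7, 8}. That leaves 5 unreachable — 1 in total.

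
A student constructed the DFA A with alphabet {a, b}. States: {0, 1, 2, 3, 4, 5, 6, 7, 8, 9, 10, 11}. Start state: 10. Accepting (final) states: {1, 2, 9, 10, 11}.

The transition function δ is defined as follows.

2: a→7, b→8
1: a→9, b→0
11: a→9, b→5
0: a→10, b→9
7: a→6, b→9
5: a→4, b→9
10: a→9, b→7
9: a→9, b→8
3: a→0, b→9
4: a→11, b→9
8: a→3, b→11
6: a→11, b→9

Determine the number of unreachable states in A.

2

BFS from 10 reaches {0, 3, 4, 5, 6, 7, 8, 9, 10, 11}; the 2 state(s) 1, 2 are never visited.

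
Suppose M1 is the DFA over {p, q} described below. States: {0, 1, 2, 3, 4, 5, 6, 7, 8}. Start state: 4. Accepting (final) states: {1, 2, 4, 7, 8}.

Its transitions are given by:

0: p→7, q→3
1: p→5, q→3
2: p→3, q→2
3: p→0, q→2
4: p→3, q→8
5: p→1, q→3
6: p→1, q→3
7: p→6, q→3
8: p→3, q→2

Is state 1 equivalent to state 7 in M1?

Yes

Initial partition by acceptance: {1,2,4,7,8} | {0,3,5,6}.
On input q, block {1,2,4,7,8} splits into {2,4,8} and {1,7}.
On input p, block {0,3,5,6} splits into {0,5,6} and {3}.
The partition is now stable with 4 blocks: {2,4,8} | {0,5,6} | {1,7} | {3}.
1 and 7 lie in the same block of the stable partition, so they are equivalent — no string distinguishes them.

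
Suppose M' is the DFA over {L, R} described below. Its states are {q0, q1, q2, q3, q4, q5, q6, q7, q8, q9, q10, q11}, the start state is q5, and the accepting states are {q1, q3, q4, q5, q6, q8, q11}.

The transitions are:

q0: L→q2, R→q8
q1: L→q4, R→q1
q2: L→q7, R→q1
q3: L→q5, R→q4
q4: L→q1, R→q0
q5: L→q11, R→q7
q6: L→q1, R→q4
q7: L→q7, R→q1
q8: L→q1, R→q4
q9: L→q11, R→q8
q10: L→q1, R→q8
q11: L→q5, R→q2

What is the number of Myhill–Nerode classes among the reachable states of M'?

6

Reachable states from the start: {q0,q1,q2,q4,q5,q7,q8,q11}. Unreachable: {q3,q6,q9,q10} — drop them.
Initial partition by acceptance: {q1,q4,q5,q8,q11} | {q0,q2,q7}.
Refine {q1,q4,q5,q8,q11} on symbol R: members go to different blocks, giving {q4,q5,q11} and {q1,q8}.
On input L, block {q4,q5,q11} splits into {q5,q11} and {q4}.
On input L, block {q1,q8} splits into {q1} and {q8}.
Refine {q0,q2,q7} on symbol R: members go to different blocks, giving {q2,q7} and {q0}.
Stable partition: {q5,q11} | {q2,q7} | {q1} | {q4} | {q8} | {q0} — 6 equivalence classes.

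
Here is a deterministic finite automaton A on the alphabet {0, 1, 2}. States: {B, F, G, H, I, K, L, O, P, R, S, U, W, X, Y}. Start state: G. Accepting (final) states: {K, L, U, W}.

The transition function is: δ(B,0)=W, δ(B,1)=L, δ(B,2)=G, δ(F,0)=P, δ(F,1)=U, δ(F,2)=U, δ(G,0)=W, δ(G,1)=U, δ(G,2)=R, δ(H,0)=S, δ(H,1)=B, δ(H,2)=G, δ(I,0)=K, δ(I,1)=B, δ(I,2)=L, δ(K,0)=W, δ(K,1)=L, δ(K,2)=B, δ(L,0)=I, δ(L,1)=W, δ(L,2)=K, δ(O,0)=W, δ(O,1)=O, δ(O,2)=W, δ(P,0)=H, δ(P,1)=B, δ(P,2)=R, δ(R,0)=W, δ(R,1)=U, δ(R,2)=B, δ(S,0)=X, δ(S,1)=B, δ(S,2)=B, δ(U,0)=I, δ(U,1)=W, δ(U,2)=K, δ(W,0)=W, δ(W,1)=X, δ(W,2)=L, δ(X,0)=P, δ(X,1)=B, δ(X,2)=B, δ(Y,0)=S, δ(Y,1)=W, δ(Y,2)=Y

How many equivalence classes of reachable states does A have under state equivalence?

6

First remove the unreachable states {F,O,Y}; 12 states remain.
Start with accepting vs non-accepting: {K,L,U,W} | {B,G,H,I,P,R,S,X}.
On input 0, block {K,L,U,W} splits into {L,U} and {K,W}.
Refine {B,G,H,I,P,R,S,X} on symbol 0: members go to different blocks, giving {B,G,I,R} and {H,P,S,X}.
On input 1, block {B,G,I,R} splits into {B,G,R} and {I}.
Refine {K,W} on symbol 1: members go to different blocks, giving {W} and {K}.
The partition is now stable with 6 blocks: {L,U} | {B,G,R} | {W} | {H,P,S,X} | {I} | {K}.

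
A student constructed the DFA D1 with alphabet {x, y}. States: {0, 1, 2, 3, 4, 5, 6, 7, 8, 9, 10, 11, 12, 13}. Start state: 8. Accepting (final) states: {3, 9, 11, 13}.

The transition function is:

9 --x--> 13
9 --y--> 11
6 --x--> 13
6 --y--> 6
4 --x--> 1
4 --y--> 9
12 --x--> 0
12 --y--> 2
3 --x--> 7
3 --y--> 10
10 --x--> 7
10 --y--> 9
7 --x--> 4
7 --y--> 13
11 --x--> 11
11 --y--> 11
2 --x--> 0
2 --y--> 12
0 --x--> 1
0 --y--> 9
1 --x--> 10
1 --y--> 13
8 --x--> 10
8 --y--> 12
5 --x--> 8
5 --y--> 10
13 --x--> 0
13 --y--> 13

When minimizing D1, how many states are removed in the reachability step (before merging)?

BFS from 8 reaches {0, 1, 2, 4, 7, 8, 9, 10, 11, 12, 13}; the 3 state(s) 3, 5, 6 are never visited.

3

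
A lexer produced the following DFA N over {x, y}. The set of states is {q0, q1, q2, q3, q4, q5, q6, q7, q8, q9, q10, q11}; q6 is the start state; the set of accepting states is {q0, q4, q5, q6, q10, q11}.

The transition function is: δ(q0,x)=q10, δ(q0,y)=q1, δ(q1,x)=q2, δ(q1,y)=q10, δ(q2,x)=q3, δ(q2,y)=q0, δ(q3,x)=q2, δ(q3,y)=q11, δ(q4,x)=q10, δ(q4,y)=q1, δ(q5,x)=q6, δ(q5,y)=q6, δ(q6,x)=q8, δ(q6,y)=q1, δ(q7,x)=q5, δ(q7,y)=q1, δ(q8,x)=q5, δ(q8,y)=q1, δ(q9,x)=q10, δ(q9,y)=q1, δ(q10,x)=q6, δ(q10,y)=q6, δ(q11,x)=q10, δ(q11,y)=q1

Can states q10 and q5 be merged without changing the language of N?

First remove the unreachable states {q4,q7,q9}; 9 states remain.
P0 = {q0,q5,q6,q10,q11} | {q1,q2,q3,q8}.
On input x, block {q0,q5,q6,q10,q11} splits into {q0,q5,q10,q11} and {q6}.
Refine {q0,q5,q10,q11} on symbol x: members go to different blocks, giving {q0,q11} and {q5,q10}.
Refine {q1,q2,q3,q8} on symbol x: members go to different blocks, giving {q1,q2,q3} and {q8}.
On input y, block {q1,q2,q3} splits into {q2,q3} and {q1}.
The partition is now stable with 6 blocks: {q0,q11} | {q2,q3} | {q6} | {q5,q10} | {q8} | {q1}.
q10 and q5 lie in the same block of the stable partition, so they are equivalent — no string distinguishes them.

Yes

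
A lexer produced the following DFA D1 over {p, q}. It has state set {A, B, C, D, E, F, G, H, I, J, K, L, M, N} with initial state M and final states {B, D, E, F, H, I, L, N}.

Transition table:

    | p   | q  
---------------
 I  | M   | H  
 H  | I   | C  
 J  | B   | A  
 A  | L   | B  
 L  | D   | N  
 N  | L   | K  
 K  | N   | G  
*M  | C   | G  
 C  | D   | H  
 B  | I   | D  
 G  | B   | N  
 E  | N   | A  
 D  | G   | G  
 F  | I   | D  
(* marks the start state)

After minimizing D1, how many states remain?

10

States {A,E,F,J} cannot be reached from the start state, so discard them.
Start with accepting vs non-accepting: {B,D,H,I,L,N} | {C,G,K,M}.
On input p, block {B,D,H,I,L,N} splits into {B,H,L,N} and {D,I}.
Refine {B,H,L,N} on symbol p: members go to different blocks, giving {B,H,L} and {N}.
On input q, block {B,H,L} splits into {B} and {H} and {L}.
Split {C,G,K,M} by δ(·,p) → {C} and {G} and {K} and {M}.
Split {D,I} by δ(·,p) → {D} and {I}.
No further refinement is possible. Final partition (10 blocks): {B} | {C} | {D} | {N} | {H} | {L} | {G} | {K} | {M} | {I}.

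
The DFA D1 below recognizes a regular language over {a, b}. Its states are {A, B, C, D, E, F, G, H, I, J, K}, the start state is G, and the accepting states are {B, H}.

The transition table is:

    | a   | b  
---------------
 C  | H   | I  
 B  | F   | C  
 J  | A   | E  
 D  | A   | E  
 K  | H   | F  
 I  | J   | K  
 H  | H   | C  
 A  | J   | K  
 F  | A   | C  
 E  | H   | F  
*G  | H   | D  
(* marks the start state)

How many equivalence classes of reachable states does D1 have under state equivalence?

3

States {B} cannot be reached from the start state, so discard them.
Initial partition by acceptance: {H} | {A,C,D,E,F,G,I,J,K}.
Refine {A,C,D,E,F,G,I,J,K} on symbol a: members go to different blocks, giving {A,D,F,I,J} and {C,E,G,K}.
The partition is now stable with 3 blocks: {H} | {A,D,F,I,J} | {C,E,G,K}.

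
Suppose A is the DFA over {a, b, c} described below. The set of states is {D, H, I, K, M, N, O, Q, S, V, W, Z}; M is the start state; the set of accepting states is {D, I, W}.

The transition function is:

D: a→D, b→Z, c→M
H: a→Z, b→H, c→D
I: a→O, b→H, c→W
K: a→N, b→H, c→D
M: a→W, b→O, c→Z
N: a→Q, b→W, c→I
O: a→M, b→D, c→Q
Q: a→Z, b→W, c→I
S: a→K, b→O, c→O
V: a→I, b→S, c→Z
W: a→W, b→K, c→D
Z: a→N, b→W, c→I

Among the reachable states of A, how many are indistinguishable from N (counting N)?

3

States {S,V} cannot be reached from the start state, so discard them.
Start with accepting vs non-accepting: {D,I,W} | {H,K,M,N,O,Q,Z}.
Refine {D,I,W} on symbol a: members go to different blocks, giving {D,W} and {I}.
Split {D,W} by δ(·,c) → {D} and {W}.
Refine {H,K,M,N,O,Q,Z} on symbol a: members go to different blocks, giving {H,K,N,O,Q,Z} and {M}.
Refine {H,K,N,O,Q,Z} on symbol a: members go to different blocks, giving {H,K,N,Q,Z} and {O}.
On input b, block {H,K,N,Q,Z} splits into {N,Q,Z} and {H,K}.
No further refinement is possible. Final partition (7 blocks): {D} | {N,Q,Z} | {I} | {W} | {M} | {O} | {H,K}.
The equivalence class containing N is {N,Q,Z}, of size 3.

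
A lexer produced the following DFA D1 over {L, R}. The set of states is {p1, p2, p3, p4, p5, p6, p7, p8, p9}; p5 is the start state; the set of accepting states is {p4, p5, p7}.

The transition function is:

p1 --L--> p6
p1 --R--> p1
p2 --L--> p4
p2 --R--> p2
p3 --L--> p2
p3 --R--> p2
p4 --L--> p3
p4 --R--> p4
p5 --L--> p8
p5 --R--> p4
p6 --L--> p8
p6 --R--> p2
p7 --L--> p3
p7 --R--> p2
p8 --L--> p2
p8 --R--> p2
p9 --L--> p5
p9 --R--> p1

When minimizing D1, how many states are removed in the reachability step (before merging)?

No path from p5 leads to p1, p6, p7, p9; the other 5 states are all reachable.

4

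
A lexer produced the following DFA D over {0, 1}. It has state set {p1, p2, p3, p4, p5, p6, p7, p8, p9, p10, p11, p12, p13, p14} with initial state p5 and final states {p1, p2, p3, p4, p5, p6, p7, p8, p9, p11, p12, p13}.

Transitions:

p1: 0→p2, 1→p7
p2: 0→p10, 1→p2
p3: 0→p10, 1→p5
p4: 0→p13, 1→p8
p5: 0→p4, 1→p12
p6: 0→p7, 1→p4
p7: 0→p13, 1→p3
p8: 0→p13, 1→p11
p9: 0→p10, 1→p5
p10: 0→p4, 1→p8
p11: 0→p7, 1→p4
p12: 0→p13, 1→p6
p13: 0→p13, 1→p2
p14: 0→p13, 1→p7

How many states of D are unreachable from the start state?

3

No path from p5 leads to p1, p9, p14; the other 11 states are all reachable.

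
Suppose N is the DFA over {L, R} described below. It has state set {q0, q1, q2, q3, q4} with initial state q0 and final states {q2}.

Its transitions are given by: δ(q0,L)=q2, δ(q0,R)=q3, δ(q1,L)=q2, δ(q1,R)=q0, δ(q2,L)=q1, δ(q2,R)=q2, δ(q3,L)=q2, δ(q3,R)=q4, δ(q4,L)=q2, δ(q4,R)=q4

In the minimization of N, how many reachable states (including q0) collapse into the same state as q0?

Initial partition by acceptance: {q2} | {q0,q1,q3,q4}.
The partition is now stable with 2 blocks: {q2} | {q0,q1,q3,q4}.
State q0 belongs to the block {q0,q1,q3,q4}, which has 4 states.

4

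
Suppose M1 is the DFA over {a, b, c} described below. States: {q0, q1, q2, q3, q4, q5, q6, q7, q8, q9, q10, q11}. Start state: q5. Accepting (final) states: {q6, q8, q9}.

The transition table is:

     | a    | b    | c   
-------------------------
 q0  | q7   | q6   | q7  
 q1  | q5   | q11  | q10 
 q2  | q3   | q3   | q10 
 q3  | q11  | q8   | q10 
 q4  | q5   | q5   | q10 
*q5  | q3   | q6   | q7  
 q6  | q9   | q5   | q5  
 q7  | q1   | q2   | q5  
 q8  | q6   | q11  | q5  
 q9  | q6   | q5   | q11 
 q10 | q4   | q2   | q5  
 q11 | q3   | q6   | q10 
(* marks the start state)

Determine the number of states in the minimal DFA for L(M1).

4

States {q0} cannot be reached from the start state, so discard them.
P0 = {q6,q8,q9} | {q1,q2,q3,q4,q5,q7,q10,q11}.
On input b, block {q1,q2,q3,q4,q5,q7,q10,q11} splits into {q1,q2,q4,q7,q10} and {q3,q5,q11}.
Split {q1,q2,q4,q7,q10} by δ(·,a) → {q1,q2,q4} and {q7,q10}.
Stable partition: {q6,q8,q9} | {q1,q2,q4} | {q3,q5,q11} | {q7,q10} — 4 equivalence classes.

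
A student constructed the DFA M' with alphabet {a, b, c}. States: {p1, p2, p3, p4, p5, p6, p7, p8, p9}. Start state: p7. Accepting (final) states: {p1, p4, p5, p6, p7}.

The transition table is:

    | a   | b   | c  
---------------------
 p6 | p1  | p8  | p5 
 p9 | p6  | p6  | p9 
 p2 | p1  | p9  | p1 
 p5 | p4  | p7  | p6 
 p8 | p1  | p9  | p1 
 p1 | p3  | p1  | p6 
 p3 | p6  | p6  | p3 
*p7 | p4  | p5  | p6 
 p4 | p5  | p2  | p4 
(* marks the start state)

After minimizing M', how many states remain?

6

All states are reachable from the start state.
P0 = {p1,p4,p5,p6,p7} | {p2,p3,p8,p9}.
Split {p1,p4,p5,p6,p7} by δ(·,a) → {p4,p5,p6,p7} and {p1}.
Refine {p4,p5,p6,p7} on symbol a: members go to different blocks, giving {p4,p5,p7} and {p6}.
On input b, block {p4,p5,p7} splits into {p5,p7} and {p4}.
Split {p2,p3,p8,p9} by δ(·,a) → {p2,p8} and {p3,p9}.
No further refinement is possible. Final partition (6 blocks): {p5,p7} | {p2,p8} | {p1} | {p6} | {p4} | {p3,p9}.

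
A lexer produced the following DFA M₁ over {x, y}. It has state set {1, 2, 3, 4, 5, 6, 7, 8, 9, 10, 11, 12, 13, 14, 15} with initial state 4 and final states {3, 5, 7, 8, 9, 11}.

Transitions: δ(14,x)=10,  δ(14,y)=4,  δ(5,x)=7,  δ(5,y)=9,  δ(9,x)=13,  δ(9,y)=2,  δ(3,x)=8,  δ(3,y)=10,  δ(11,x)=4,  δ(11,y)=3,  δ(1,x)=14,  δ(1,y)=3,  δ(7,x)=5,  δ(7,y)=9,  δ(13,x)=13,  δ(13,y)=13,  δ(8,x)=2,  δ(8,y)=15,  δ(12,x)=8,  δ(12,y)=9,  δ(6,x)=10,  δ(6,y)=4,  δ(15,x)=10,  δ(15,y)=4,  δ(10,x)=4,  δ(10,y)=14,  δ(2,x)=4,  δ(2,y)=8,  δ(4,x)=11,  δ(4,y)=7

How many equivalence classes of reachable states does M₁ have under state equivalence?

10

First remove the unreachable states {1,6,12}; 12 states remain.
P0 = {3,5,7,8,9,11} | {2,4,10,13,14,15}.
Split {3,5,7,8,9,11} by δ(·,x) → {3,5,7} and {8,9,11}.
Refine {3,5,7} on symbol x: members go to different blocks, giving {5,7} and {3}.
Split {2,4,10,13,14,15} by δ(·,x) → {2,10,13,14,15} and {4}.
Refine {2,10,13,14,15} on symbol x: members go to different blocks, giving {13,14,15} and {2,10}.
On input x, block {13,14,15} splits into {14,15} and {13}.
On input x, block {8,9,11} splits into {8} and {9} and {11}.
On input y, block {2,10} splits into {2} and {10}.
No further refinement is possible. Final partition (10 blocks): {5,7} | {14,15} | {8} | {3} | {4} | {2} | {13} | {9} | {11} | {10}.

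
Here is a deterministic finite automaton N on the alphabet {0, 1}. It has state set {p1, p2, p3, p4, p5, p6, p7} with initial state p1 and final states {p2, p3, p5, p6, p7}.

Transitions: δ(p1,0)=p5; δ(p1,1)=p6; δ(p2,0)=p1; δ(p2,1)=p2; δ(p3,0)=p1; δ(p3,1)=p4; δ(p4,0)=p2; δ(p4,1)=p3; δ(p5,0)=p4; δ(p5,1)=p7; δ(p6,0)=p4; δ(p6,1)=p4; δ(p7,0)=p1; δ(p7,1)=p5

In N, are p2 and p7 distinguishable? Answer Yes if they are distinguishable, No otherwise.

Initial partition by acceptance: {p2,p3,p5,p6,p7} | {p1,p4}.
Split {p2,p3,p5,p6,p7} by δ(·,1) → {p2,p5,p7} and {p3,p6}.
No further refinement is possible. Final partition (3 blocks): {p2,p5,p7} | {p1,p4} | {p3,p6}.
p2 and p7 lie in the same block of the stable partition, so they are equivalent — no string distinguishes them.

No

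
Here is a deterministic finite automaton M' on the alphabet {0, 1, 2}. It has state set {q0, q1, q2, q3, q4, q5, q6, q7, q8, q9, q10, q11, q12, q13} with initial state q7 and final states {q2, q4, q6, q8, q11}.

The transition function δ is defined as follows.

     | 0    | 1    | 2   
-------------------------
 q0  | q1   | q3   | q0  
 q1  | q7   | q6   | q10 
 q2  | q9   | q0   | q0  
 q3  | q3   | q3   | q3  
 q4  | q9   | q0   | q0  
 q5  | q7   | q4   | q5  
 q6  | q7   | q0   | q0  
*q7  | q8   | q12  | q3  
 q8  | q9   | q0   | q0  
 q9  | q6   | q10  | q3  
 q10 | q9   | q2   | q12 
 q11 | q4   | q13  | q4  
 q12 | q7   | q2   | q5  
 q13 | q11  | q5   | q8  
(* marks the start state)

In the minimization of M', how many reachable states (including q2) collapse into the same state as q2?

4

States {q11,q13} cannot be reached from the start state, so discard them.
Start with accepting vs non-accepting: {q2,q4,q6,q8} | {q0,q1,q3,q5,q7,q9,q10,q12}.
On input 0, block {q0,q1,q3,q5,q7,q9,q10,q12} splits into {q0,q1,q3,q5,q10,q12} and {q7,q9}.
Refine {q0,q1,q3,q5,q10,q12} on symbol 0: members go to different blocks, giving {q1,q5,q10,q12} and {q0,q3}.
Refine {q0,q3} on symbol 0: members go to different blocks, giving {q0} and {q3}.
No further refinement is possible. Final partition (5 blocks): {q2,q4,q6,q8} | {q1,q5,q10,q12} | {q7,q9} | {q0} | {q3}.
State q2 belongs to the block {q2,q4,q6,q8}, which has 4 states.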